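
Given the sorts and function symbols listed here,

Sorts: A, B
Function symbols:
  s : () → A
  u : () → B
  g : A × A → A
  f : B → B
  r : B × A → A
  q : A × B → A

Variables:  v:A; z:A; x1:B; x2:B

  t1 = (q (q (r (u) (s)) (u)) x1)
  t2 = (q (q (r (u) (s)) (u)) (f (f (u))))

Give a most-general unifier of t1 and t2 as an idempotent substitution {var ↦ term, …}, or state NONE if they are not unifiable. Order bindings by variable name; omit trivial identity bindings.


{x1 ↦ (f (f (u)))}


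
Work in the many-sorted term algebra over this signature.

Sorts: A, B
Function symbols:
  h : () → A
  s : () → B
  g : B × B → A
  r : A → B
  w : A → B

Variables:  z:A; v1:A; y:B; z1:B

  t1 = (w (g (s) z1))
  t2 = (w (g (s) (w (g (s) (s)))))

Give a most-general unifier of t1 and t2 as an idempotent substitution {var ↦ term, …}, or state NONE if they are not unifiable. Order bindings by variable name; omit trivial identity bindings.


{z1 ↦ (w (g (s) (s)))}


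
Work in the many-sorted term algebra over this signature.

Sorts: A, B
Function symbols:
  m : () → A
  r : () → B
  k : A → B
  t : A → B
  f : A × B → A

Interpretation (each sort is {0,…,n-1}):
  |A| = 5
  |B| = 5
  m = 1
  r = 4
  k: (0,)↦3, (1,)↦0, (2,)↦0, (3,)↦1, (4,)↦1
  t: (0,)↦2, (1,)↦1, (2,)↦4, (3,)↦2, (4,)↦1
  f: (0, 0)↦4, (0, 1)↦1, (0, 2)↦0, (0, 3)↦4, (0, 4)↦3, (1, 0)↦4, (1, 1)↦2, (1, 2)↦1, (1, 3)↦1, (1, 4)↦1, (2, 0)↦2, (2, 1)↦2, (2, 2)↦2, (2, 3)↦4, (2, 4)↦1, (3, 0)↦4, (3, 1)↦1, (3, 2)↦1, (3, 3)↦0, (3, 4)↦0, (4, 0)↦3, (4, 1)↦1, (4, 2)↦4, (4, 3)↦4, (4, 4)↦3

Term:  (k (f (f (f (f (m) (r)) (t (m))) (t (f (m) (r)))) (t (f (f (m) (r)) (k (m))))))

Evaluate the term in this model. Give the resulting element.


  m = 1
  r = 4
  (f (m) (r)) = f(1, 4) = 1
  m = 1
  (t (m)) = t(1,) = 1
  (f (f (m) (r)) (t (m))) = f(1, 1) = 2
  m = 1
  r = 4
  (f (m) (r)) = f(1, 4) = 1
  (t (f (m) (r))) = t(1,) = 1
  (f (f (f (m) (r)) (t (m))) (t (f (m) (r)))) = f(2, 1) = 2
  m = 1
  r = 4
  (f (m) (r)) = f(1, 4) = 1
  m = 1
  (k (m)) = k(1,) = 0
  (f (f (m) (r)) (k (m))) = f(1, 0) = 4
  (t (f (f (m) (r)) (k (m)))) = t(4,) = 1
  (f (f (f (f (m) (r)) (t (m))) (t (f (m) (r)))) (t (f (f (m) (r)) (k (m))))) = f(2, 1) = 2
  (k (f (f (f (f (m) (r)) (t (m))) (t (f (m) (r)))) (t (f (f (m) (r)) (k (m)))))) = k(2,) = 0

value = 0


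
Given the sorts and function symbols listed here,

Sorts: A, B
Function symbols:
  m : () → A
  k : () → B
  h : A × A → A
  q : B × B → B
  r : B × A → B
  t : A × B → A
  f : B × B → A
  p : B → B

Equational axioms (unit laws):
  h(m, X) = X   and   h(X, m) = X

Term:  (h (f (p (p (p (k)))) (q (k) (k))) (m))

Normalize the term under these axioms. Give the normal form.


normal form = (f (p (p (p (k)))) (q (k) (k)))

1. (h (f (p (p (p (k)))) (q (k) (k))) (m))  →  (f (p (p (p (k)))) (q (k) (k)))


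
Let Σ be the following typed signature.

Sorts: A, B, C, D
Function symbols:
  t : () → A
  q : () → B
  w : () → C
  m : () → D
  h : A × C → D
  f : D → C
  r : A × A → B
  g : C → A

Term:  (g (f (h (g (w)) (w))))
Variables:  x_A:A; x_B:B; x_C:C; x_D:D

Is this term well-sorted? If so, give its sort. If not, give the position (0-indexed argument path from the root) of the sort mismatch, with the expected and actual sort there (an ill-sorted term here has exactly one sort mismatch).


        (w) : C
      (g (w)) : A
      (w) : C
    (h (g (w)) (w)) : D
  (f (h (g (w)) (w))) : C
(g (f (h (g (w)) (w)))) : A

well-sorted; sort = A


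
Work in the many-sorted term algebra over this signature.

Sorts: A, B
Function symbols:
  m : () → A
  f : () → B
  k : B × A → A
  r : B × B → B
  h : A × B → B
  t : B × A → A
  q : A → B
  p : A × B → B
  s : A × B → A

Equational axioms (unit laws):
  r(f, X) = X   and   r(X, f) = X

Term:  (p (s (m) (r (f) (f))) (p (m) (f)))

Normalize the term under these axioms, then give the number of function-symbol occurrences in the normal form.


1. (p (s (m) (r (f) (f))) (p (m) (f)))  →  (p (s (m) (f)) (p (m) (f)))
normal form: (p (s (m) (f)) (p (m) (f)))

size = 7


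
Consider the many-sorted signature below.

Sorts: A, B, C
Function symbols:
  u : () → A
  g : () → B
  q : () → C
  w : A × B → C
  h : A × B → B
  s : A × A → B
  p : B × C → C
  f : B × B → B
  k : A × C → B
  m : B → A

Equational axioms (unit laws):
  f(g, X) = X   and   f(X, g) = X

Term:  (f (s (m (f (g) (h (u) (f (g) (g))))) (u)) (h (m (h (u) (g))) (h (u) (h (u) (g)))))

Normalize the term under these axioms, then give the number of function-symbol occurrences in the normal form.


size = 17

1. (f (s (m (f (g) (h (u) (f (g) (g))))) (u)) (h (m (h (u) (g))) (h (u) (h (u) (g)))))  →  (f (s (m (h (u) (f (g) (g)))) (u)) (h (m (h (u) (g))) (h (u) (h (u) (g)))))
2. (f (s (m (h (u) (f (g) (g)))) (u)) (h (m (h (u) (g))) (h (u) (h (u) (g)))))  →  (f (s (m (h (u) (g))) (u)) (h (m (h (u) (g))) (h (u) (h (u) (g)))))
normal form: (f (s (m (h (u) (g))) (u)) (h (m (h (u) (g))) (h (u) (h (u) (g)))))


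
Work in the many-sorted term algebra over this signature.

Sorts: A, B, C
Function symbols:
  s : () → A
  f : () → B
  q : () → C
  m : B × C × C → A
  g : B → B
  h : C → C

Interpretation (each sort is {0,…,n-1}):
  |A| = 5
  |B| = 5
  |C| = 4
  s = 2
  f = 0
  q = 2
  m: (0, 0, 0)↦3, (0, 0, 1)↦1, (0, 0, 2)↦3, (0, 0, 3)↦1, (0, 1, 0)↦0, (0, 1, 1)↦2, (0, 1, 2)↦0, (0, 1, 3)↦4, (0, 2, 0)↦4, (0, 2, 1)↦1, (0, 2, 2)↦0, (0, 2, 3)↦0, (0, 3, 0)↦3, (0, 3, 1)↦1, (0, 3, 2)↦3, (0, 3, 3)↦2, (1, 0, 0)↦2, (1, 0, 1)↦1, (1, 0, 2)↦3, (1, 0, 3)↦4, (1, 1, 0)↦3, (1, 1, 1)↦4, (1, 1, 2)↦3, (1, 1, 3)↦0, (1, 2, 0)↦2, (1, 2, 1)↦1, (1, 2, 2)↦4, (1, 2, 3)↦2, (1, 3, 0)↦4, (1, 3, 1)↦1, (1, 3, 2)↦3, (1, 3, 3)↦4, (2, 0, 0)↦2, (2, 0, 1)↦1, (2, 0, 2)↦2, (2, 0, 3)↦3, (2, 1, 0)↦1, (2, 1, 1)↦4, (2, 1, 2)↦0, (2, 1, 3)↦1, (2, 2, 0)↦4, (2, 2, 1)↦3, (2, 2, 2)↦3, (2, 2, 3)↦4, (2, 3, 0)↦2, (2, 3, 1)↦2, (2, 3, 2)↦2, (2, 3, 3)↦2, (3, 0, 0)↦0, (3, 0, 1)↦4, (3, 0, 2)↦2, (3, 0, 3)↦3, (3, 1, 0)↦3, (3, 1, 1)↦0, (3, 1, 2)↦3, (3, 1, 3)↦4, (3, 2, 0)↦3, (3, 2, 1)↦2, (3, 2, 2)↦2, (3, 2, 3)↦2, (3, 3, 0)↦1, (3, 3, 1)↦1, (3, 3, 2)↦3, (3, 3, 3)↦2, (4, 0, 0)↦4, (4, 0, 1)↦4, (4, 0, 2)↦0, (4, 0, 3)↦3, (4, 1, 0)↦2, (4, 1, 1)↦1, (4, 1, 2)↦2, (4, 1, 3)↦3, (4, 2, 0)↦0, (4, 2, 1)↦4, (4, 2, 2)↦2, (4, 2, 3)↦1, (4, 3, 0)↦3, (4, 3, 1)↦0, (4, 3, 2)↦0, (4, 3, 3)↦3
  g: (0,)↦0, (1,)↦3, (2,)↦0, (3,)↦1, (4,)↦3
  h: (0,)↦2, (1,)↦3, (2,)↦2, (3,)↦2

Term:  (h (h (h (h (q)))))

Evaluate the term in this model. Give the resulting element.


  q = 2
  (h (q)) = h(2,) = 2
  (h (h (q))) = h(2,) = 2
  (h (h (h (q)))) = h(2,) = 2
  (h (h (h (h (q))))) = h(2,) = 2

value = 2


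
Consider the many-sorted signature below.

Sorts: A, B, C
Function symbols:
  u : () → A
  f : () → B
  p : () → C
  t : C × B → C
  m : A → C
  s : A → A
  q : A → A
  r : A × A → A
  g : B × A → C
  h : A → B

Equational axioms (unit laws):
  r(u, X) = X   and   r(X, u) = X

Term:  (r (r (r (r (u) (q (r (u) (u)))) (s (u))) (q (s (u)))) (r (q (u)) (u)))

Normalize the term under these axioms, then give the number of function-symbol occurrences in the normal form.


size = 12

1. (r (r (r (r (u) (q (r (u) (u)))) (s (u))) (q (s (u)))) (r (q (u)) (u)))  →  (r (r (r (q (r (u) (u))) (s (u))) (q (s (u)))) (r (q (u)) (u)))
2. (r (r (r (q (r (u) (u))) (s (u))) (q (s (u)))) (r (q (u)) (u)))  →  (r (r (r (q (u)) (s (u))) (q (s (u)))) (r (q (u)) (u)))
3. (r (r (r (q (u)) (s (u))) (q (s (u)))) (r (q (u)) (u)))  →  (r (r (r (q (u)) (s (u))) (q (s (u)))) (q (u)))
normal form: (r (r (r (q (u)) (s (u))) (q (s (u)))) (q (u)))


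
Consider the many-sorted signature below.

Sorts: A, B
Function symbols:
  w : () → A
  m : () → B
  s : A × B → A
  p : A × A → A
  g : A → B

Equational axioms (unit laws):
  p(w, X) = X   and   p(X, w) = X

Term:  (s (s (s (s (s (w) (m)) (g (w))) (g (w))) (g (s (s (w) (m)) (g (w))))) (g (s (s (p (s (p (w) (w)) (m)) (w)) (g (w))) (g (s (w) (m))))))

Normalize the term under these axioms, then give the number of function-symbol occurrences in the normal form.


1. (s (s (s (s (s (w) (m)) (g (w))) (g (w))) (g (s (s (w) (m)) (g (w))))) (g (s (s (p (s (p (w) (w)) (m)) (w)) (g (w))) (g (s (w) (m))))))  →  (s (s (s (s (s (w) (m)) (g (w))) (g (w))) (g (s (s (w) (m)) (g (w))))) (g (s (s (s (p (w) (w)) (m)) (g (w))) (g (s (w) (m))))))
2. (s (s (s (s (s (w) (m)) (g (w))) (g (w))) (g (s (s (w) (m)) (g (w))))) (g (s (s (s (p (w) (w)) (m)) (g (w))) (g (s (w) (m))))))  →  (s (s (s (s (s (w) (m)) (g (w))) (g (w))) (g (s (s (w) (m)) (g (w))))) (g (s (s (s (w) (m)) (g (w))) (g (s (w) (m))))))
normal form: (s (s (s (s (s (w) (m)) (g (w))) (g (w))) (g (s (s (w) (m)) (g (w))))) (g (s (s (s (w) (m)) (g (w))) (g (s (w) (m))))))

size = 30


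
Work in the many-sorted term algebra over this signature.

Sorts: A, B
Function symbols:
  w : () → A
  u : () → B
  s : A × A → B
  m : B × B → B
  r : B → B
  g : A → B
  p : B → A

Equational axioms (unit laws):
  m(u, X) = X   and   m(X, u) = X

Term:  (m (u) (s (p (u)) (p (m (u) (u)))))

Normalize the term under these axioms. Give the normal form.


1. (m (u) (s (p (u)) (p (m (u) (u)))))  →  (s (p (u)) (p (m (u) (u))))
2. (s (p (u)) (p (m (u) (u))))  →  (s (p (u)) (p (u)))

normal form = (s (p (u)) (p (u)))


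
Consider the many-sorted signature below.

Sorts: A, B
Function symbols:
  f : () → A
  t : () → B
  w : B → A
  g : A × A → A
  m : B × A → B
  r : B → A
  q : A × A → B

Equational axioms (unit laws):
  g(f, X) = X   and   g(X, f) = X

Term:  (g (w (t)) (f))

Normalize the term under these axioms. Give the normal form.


1. (g (w (t)) (f))  →  (w (t))

normal form = (w (t))


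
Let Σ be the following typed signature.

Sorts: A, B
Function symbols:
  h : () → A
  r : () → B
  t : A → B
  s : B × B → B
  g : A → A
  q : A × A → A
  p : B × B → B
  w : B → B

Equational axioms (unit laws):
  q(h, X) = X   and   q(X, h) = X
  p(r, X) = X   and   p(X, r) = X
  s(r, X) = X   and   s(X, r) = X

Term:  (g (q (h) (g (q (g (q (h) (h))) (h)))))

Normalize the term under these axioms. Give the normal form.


normal form = (g (g (g (h))))

1. (g (q (h) (g (q (g (q (h) (h))) (h)))))  →  (g (g (q (g (q (h) (h))) (h))))
2. (g (g (q (g (q (h) (h))) (h))))  →  (g (g (g (q (h) (h)))))
3. (g (g (g (q (h) (h)))))  →  (g (g (g (h))))


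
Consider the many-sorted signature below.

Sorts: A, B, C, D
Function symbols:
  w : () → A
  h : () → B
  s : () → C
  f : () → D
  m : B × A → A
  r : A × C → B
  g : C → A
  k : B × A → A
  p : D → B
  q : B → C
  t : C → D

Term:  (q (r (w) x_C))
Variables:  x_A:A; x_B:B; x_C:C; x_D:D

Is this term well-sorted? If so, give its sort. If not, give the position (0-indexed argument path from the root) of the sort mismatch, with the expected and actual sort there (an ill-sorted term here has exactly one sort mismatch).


well-sorted; sort = C

    (w) : A
    x_C : C
  (r (w) x_C) : B
(q (r (w) x_C)) : C


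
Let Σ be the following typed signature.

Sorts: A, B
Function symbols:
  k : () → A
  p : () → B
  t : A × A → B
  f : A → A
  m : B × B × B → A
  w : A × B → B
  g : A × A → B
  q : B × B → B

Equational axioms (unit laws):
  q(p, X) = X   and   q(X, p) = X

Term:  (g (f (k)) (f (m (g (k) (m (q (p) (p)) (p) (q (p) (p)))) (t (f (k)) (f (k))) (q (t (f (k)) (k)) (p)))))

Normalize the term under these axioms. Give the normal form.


normal form = (g (f (k)) (f (m (g (k) (m (p) (p) (p))) (t (f (k)) (f (k))) (t (f (k)) (k)))))

1. (g (f (k)) (f (m (g (k) (m (q (p) (p)) (p) (q (p) (p)))) (t (f (k)) (f (k))) (q (t (f (k)) (k)) (p)))))  →  (g (f (k)) (f (m (g (k) (m (p) (p) (q (p) (p)))) (t (f (k)) (f (k))) (q (t (f (k)) (k)) (p)))))
2. (g (f (k)) (f (m (g (k) (m (p) (p) (q (p) (p)))) (t (f (k)) (f (k))) (q (t (f (k)) (k)) (p)))))  →  (g (f (k)) (f (m (g (k) (m (p) (p) (p))) (t (f (k)) (f (k))) (q (t (f (k)) (k)) (p)))))
3. (g (f (k)) (f (m (g (k) (m (p) (p) (p))) (t (f (k)) (f (k))) (q (t (f (k)) (k)) (p)))))  →  (g (f (k)) (f (m (g (k) (m (p) (p) (p))) (t (f (k)) (f (k))) (t (f (k)) (k)))))


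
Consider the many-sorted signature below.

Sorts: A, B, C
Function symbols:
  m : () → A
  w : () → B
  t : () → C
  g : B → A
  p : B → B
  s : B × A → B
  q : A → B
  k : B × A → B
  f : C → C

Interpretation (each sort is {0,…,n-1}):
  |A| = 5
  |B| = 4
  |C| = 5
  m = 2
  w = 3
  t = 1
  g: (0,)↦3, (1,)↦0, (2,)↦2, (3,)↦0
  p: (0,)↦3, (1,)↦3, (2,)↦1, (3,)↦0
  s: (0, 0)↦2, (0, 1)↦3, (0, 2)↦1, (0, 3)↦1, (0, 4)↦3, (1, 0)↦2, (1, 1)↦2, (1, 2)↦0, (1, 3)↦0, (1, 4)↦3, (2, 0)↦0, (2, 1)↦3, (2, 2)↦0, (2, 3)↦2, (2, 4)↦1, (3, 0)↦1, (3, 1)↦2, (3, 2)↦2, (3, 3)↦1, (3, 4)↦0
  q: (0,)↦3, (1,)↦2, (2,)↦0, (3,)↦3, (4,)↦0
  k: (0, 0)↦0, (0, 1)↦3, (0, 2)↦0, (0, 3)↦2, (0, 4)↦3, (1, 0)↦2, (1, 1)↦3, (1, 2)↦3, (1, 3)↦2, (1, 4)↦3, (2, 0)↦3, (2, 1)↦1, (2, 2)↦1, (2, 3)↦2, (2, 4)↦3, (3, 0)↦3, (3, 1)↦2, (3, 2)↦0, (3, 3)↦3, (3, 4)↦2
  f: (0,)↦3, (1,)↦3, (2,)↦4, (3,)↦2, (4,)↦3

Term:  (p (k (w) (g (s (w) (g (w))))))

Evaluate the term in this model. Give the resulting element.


value = 0

  w = 3
  w = 3
  w = 3
  (g (w)) = g(3,) = 0
  (s (w) (g (w))) = s(3, 0) = 1
  (g (s (w) (g (w)))) = g(1,) = 0
  (k (w) (g (s (w) (g (w))))) = k(3, 0) = 3
  (p (k (w) (g (s (w) (g (w)))))) = p(3,) = 0


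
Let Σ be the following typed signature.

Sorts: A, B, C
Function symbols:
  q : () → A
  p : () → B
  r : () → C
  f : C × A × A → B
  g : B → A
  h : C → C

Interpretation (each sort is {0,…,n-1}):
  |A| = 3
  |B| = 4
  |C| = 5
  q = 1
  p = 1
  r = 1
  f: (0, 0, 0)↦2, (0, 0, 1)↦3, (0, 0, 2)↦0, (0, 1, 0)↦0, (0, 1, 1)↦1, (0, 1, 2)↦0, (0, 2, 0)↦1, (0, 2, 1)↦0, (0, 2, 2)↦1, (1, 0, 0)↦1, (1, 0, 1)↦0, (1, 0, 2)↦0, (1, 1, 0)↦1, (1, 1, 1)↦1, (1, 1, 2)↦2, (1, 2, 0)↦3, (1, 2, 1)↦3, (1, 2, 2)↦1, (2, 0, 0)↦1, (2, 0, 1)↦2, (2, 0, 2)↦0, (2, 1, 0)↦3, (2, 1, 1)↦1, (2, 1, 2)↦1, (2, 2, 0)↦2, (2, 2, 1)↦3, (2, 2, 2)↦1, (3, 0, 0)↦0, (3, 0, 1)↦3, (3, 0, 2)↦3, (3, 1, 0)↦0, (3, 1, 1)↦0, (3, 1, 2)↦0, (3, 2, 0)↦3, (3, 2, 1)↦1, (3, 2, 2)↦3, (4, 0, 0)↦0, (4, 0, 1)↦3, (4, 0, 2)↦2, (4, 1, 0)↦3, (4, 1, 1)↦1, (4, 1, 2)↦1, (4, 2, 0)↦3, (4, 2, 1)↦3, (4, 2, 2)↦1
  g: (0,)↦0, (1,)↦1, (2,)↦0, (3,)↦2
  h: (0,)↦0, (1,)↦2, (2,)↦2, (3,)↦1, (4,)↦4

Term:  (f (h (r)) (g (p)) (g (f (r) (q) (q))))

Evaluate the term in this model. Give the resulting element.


  r = 1
  (h (r)) = h(1,) = 2
  p = 1
  (g (p)) = g(1,) = 1
  r = 1
  q = 1
  q = 1
  (f (r) (q) (q)) = f(1, 1, 1) = 1
  (g (f (r) (q) (q))) = g(1,) = 1
  (f (h (r)) (g (p)) (g (f (r) (q) (q)))) = f(2, 1, 1) = 1

value = 1


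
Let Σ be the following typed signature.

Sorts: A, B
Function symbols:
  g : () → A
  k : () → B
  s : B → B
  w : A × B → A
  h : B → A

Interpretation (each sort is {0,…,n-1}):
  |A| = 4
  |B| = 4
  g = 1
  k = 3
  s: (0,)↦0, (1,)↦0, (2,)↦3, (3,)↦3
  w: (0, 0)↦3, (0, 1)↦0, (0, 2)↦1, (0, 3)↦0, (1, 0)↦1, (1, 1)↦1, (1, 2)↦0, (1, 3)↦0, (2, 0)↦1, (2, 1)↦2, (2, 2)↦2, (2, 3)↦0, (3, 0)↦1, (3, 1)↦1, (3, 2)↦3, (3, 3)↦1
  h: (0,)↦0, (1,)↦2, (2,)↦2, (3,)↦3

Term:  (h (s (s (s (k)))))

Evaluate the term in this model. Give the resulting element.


value = 3

  k = 3
  (s (k)) = s(3,) = 3
  (s (s (k))) = s(3,) = 3
  (s (s (s (k)))) = s(3,) = 3
  (h (s (s (s (k))))) = h(3,) = 3


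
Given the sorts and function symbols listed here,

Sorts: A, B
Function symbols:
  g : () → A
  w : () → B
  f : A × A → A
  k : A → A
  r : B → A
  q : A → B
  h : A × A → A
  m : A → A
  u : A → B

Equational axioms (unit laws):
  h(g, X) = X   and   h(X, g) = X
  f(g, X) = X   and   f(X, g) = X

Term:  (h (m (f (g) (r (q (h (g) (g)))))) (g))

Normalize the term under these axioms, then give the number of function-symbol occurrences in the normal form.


size = 4

1. (h (m (f (g) (r (q (h (g) (g)))))) (g))  →  (m (f (g) (r (q (h (g) (g))))))
2. (m (f (g) (r (q (h (g) (g))))))  →  (m (r (q (h (g) (g)))))
3. (m (r (q (h (g) (g)))))  →  (m (r (q (g))))
normal form: (m (r (q (g))))


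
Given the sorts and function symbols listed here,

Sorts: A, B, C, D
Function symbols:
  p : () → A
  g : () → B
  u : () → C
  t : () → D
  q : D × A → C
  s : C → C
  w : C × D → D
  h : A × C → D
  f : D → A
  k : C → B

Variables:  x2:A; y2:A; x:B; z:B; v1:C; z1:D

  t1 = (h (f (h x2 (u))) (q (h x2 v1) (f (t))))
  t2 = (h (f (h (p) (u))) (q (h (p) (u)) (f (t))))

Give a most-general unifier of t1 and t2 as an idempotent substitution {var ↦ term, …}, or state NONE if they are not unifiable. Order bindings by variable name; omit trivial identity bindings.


{v1 ↦ (u), x2 ↦ (p)}


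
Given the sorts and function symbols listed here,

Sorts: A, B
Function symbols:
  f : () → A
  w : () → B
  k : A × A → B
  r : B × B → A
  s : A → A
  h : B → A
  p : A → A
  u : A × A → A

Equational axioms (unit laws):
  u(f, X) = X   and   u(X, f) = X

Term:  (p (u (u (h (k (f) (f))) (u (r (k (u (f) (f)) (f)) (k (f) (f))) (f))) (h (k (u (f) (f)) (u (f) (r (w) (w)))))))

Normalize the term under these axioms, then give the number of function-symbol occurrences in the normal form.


size = 20

1. (p (u (u (h (k (f) (f))) (u (r (k (u (f) (f)) (f)) (k (f) (f))) (f))) (h (k (u (f) (f)) (u (f) (r (w) (w)))))))  →  (p (u (u (h (k (f) (f))) (r (k (u (f) (f)) (f)) (k (f) (f)))) (h (k (u (f) (f)) (u (f) (r (w) (w)))))))
2. (p (u (u (h (k (f) (f))) (r (k (u (f) (f)) (f)) (k (f) (f)))) (h (k (u (f) (f)) (u (f) (r (w) (w)))))))  →  (p (u (u (h (k (f) (f))) (r (k (f) (f)) (k (f) (f)))) (h (k (u (f) (f)) (u (f) (r (w) (w)))))))
3. (p (u (u (h (k (f) (f))) (r (k (f) (f)) (k (f) (f)))) (h (k (u (f) (f)) (u (f) (r (w) (w)))))))  →  (p (u (u (h (k (f) (f))) (r (k (f) (f)) (k (f) (f)))) (h (k (f) (u (f) (r (w) (w)))))))
4. (p (u (u (h (k (f) (f))) (r (k (f) (f)) (k (f) (f)))) (h (k (f) (u (f) (r (w) (w)))))))  →  (p (u (u (h (k (f) (f))) (r (k (f) (f)) (k (f) (f)))) (h (k (f) (r (w) (w))))))
normal form: (p (u (u (h (k (f) (f))) (r (k (f) (f)) (k (f) (f)))) (h (k (f) (r (w) (w))))))


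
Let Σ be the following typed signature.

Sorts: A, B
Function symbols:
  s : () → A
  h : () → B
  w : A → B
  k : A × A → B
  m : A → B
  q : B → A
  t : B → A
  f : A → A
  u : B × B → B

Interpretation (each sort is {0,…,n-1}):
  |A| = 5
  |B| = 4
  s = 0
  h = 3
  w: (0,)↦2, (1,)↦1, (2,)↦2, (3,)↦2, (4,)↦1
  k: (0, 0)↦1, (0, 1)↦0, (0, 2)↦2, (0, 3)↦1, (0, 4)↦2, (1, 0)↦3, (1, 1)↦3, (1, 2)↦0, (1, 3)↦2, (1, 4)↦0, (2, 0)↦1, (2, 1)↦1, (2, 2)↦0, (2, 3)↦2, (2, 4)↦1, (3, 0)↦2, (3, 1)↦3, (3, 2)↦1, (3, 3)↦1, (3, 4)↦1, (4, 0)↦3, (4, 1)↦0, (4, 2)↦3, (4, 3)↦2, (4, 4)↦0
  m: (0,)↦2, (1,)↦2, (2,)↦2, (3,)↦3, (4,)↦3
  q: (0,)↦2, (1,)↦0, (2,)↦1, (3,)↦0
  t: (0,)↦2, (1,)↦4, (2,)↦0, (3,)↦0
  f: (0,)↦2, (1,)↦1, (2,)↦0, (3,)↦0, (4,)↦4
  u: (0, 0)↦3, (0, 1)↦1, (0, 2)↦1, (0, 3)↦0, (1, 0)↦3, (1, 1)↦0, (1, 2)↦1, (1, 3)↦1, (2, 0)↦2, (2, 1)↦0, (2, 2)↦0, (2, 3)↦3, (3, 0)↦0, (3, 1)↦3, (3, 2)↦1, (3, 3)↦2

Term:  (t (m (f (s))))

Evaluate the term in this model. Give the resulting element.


  s = 0
  (f (s)) = f(0,) = 2
  (m (f (s))) = m(2,) = 2
  (t (m (f (s)))) = t(2,) = 0

value = 0


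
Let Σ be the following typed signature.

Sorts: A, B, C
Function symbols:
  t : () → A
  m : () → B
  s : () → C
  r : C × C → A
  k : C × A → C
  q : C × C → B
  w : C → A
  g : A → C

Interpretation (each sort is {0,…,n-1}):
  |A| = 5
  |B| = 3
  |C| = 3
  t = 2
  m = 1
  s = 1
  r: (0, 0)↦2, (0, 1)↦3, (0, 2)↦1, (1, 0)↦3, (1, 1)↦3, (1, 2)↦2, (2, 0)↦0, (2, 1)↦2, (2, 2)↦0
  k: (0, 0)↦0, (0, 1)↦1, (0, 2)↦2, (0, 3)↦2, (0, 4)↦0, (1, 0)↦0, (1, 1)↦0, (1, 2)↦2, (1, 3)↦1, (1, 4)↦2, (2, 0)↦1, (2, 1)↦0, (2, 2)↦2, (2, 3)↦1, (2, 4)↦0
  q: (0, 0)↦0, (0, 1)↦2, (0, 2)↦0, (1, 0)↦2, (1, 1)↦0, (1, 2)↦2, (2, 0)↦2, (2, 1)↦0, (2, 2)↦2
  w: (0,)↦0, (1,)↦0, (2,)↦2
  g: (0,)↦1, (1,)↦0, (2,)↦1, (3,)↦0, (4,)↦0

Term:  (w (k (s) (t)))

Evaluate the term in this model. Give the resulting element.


  s = 1
  t = 2
  (k (s) (t)) = k(1, 2) = 2
  (w (k (s) (t))) = w(2,) = 2

value = 2


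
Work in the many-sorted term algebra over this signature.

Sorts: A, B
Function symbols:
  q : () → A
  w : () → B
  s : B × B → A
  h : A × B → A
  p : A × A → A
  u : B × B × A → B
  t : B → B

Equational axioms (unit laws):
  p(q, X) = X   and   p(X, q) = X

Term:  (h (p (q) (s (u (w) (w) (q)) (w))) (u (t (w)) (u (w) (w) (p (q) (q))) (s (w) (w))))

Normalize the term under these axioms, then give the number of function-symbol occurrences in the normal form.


1. (h (p (q) (s (u (w) (w) (q)) (w))) (u (t (w)) (u (w) (w) (p (q) (q))) (s (w) (w))))  →  (h (s (u (w) (w) (q)) (w)) (u (t (w)) (u (w) (w) (p (q) (q))) (s (w) (w))))
2. (h (s (u (w) (w) (q)) (w)) (u (t (w)) (u (w) (w) (p (q) (q))) (s (w) (w))))  →  (h (s (u (w) (w) (q)) (w)) (u (t (w)) (u (w) (w) (q)) (s (w) (w))))
normal form: (h (s (u (w) (w) (q)) (w)) (u (t (w)) (u (w) (w) (q)) (s (w) (w))))

size = 17


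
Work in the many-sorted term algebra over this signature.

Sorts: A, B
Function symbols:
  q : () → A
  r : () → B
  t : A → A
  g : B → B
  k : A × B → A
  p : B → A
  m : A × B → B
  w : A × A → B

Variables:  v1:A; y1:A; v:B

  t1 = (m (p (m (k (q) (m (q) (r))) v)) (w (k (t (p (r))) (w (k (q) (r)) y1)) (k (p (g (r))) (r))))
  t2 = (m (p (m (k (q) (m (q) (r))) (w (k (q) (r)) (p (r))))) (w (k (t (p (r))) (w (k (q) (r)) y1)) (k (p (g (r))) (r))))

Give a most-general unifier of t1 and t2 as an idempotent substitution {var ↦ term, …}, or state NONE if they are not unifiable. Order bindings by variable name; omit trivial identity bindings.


{v ↦ (w (k (q) (r)) (p (r)))}


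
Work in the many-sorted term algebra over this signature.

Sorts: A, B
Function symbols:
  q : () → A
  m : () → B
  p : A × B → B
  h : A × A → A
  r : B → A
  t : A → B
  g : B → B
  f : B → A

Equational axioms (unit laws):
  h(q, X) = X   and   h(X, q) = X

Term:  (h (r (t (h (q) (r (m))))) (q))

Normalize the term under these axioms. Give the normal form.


1. (h (r (t (h (q) (r (m))))) (q))  →  (r (t (h (q) (r (m)))))
2. (r (t (h (q) (r (m)))))  →  (r (t (r (m))))

normal form = (r (t (r (m))))


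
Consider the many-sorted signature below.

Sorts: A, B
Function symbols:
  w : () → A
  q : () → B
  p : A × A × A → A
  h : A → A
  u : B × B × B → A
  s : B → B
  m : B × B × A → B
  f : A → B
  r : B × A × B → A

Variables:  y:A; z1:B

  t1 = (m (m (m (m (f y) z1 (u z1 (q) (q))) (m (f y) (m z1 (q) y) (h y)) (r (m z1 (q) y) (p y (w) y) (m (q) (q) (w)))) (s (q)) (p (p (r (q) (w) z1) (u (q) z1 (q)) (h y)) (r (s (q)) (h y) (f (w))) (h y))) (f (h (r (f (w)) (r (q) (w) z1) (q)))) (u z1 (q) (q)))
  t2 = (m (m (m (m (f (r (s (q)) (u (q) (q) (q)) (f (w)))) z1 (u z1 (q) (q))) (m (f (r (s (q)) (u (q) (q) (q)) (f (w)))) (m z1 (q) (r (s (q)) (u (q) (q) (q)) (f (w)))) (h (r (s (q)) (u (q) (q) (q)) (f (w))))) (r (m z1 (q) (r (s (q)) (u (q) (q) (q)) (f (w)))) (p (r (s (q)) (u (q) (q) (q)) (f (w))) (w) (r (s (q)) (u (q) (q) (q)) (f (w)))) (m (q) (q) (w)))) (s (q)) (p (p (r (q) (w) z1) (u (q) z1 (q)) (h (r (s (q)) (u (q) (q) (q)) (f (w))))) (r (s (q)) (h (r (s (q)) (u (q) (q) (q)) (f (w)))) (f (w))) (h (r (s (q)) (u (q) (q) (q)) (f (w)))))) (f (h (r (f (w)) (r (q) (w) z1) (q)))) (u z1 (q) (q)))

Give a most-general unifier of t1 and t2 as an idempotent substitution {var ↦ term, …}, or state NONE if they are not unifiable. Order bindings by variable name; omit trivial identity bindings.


{y ↦ (r (s (q)) (u (q) (q) (q)) (f (w)))}


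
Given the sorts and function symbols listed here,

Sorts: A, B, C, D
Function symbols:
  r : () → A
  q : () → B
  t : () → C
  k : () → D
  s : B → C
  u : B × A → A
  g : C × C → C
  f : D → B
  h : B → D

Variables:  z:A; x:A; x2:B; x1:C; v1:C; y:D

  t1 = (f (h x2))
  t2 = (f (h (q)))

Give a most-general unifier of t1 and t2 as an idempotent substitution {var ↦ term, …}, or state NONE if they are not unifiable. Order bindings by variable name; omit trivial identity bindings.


{x2 ↦ (q)}


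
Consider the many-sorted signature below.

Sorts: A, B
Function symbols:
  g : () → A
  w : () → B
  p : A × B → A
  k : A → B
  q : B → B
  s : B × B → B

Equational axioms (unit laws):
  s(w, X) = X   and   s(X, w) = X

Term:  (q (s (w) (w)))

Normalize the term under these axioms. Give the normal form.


1. (q (s (w) (w)))  →  (q (w))

normal form = (q (w))


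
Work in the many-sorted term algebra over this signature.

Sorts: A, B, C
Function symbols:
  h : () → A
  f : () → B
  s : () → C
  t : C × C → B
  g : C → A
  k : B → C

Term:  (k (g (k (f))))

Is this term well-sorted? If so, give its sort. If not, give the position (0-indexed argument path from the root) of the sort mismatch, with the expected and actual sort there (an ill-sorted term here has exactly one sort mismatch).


      (f) : B
    (k (f)) : C
  (g (k (f))) : A
(k (g (k (f)))) : ✗ arg 0 at [0] has sort A, expected B

ill-sorted at position [0]: expected B, got A


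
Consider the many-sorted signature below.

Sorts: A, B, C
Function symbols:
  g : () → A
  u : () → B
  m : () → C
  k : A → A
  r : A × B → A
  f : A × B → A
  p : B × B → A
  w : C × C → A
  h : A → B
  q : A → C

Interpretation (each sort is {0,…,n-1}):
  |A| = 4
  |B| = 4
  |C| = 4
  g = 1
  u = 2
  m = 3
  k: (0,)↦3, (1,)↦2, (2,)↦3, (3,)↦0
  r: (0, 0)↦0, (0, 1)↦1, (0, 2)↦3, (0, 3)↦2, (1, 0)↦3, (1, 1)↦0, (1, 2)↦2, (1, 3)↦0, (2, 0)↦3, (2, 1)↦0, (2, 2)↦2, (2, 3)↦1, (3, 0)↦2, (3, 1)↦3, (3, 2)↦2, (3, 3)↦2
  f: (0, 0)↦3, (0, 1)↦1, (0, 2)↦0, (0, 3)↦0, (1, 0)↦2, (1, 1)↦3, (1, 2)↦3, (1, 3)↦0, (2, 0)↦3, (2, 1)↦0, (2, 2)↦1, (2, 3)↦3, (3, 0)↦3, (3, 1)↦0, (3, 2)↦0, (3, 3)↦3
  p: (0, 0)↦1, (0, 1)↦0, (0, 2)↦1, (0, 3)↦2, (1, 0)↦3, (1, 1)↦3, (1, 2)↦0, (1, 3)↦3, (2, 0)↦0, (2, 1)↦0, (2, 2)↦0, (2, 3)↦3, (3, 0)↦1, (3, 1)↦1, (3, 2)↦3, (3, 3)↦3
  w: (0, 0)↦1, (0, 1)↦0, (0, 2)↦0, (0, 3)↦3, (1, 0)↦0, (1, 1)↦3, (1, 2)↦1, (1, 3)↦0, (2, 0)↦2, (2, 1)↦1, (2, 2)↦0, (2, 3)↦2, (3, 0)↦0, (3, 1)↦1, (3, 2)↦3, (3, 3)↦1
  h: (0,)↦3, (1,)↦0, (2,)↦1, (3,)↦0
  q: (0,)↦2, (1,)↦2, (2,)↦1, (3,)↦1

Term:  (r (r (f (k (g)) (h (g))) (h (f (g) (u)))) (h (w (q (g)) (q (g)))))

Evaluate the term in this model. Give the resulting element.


value = 1

  g = 1
  (k (g)) = k(1,) = 2
  g = 1
  (h (g)) = h(1,) = 0
  (f (k (g)) (h (g))) = f(2, 0) = 3
  g = 1
  u = 2
  (f (g) (u)) = f(1, 2) = 3
  (h (f (g) (u))) = h(3,) = 0
  (r (f (k (g)) (h (g))) (h (f (g) (u)))) = r(3, 0) = 2
  g = 1
  (q (g)) = q(1,) = 2
  g = 1
  (q (g)) = q(1,) = 2
  (w (q (g)) (q (g))) = w(2, 2) = 0
  (h (w (q (g)) (q (g)))) = h(0,) = 3
  (r (r (f (k (g)) (h (g))) (h (f (g) (u)))) (h (w (q (g)) (q (g))))) = r(2, 3) = 1


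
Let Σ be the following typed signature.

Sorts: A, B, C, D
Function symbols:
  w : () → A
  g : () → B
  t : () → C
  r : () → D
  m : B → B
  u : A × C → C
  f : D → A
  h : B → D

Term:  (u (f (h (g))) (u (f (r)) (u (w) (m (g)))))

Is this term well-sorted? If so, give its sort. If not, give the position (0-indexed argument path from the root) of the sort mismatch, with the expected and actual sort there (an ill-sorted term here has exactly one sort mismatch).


ill-sorted at position [1, 1, 1]: expected C, got B

      (g) : B
    (h (g)) : D
  (f (h (g))) : A
      (r) : D
    (f (r)) : A
      (w) : A
        (g) : B
      (m (g)) : B
    (u (w) (m (g))) : ✗ arg 1 at [1, 1, 1] has sort B, expected C


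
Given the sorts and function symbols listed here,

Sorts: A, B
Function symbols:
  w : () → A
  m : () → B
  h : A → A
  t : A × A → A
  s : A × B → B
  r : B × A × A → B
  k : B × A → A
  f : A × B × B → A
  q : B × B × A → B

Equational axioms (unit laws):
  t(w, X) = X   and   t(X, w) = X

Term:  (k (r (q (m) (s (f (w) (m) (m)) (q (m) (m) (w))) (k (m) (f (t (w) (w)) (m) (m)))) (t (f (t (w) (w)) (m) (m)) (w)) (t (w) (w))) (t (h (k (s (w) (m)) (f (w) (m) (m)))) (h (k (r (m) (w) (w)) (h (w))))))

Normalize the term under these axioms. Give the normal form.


normal form = (k (r (q (m) (s (f (w) (m) (m)) (q (m) (m) (w))) (k (m) (f (w) (m) (m)))) (f (w) (m) (m)) (w)) (t (h (k (s (w) (m)) (f (w) (m) (m)))) (h (k (r (m) (w) (w)) (h (w))))))

1. (k (r (q (m) (s (f (w) (m) (m)) (q (m) (m) (w))) (k (m) (f (t (w) (w)) (m) (m)))) (t (f (t (w) (w)) (m) (m)) (w)) (t (w) (w))) (t (h (k (s (w) (m)) (f (w) (m) (m)))) (h (k (r (m) (w) (w)) (h (w))))))  →  (k (r (q (m) (s (f (w) (m) (m)) (q (m) (m) (w))) (k (m) (f (w) (m) (m)))) (t (f (t (w) (w)) (m) (m)) (w)) (t (w) (w))) (t (h (k (s (w) (m)) (f (w) (m) (m)))) (h (k (r (m) (w) (w)) (h (w))))))
2. (k (r (q (m) (s (f (w) (m) (m)) (q (m) (m) (w))) (k (m) (f (w) (m) (m)))) (t (f (t (w) (w)) (m) (m)) (w)) (t (w) (w))) (t (h (k (s (w) (m)) (f (w) (m) (m)))) (h (k (r (m) (w) (w)) (h (w))))))  →  (k (r (q (m) (s (f (w) (m) (m)) (q (m) (m) (w))) (k (m) (f (w) (m) (m)))) (f (t (w) (w)) (m) (m)) (t (w) (w))) (t (h (k (s (w) (m)) (f (w) (m) (m)))) (h (k (r (m) (w) (w)) (h (w))))))
3. (k (r (q (m) (s (f (w) (m) (m)) (q (m) (m) (w))) (k (m) (f (w) (m) (m)))) (f (t (w) (w)) (m) (m)) (t (w) (w))) (t (h (k (s (w) (m)) (f (w) (m) (m)))) (h (k (r (m) (w) (w)) (h (w))))))  →  (k (r (q (m) (s (f (w) (m) (m)) (q (m) (m) (w))) (k (m) (f (w) (m) (m)))) (f (w) (m) (m)) (t (w) (w))) (t (h (k (s (w) (m)) (f (w) (m) (m)))) (h (k (r (m) (w) (w)) (h (w))))))
4. (k (r (q (m) (s (f (w) (m) (m)) (q (m) (m) (w))) (k (m) (f (w) (m) (m)))) (f (w) (m) (m)) (t (w) (w))) (t (h (k (s (w) (m)) (f (w) (m) (m)))) (h (k (r (m) (w) (w)) (h (w))))))  →  (k (r (q (m) (s (f (w) (m) (m)) (q (m) (m) (w))) (k (m) (f (w) (m) (m)))) (f (w) (m) (m)) (w)) (t (h (k (s (w) (m)) (f (w) (m) (m)))) (h (k (r (m) (w) (w)) (h (w))))))


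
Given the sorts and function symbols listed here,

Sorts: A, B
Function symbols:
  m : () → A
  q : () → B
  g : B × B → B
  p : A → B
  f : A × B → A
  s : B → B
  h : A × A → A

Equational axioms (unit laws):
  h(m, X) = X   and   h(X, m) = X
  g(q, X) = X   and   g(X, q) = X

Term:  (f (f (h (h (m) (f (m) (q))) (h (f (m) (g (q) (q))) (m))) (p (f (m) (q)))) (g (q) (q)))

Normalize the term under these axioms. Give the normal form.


1. (f (f (h (h (m) (f (m) (q))) (h (f (m) (g (q) (q))) (m))) (p (f (m) (q)))) (g (q) (q)))  →  (f (f (h (f (m) (q)) (h (f (m) (g (q) (q))) (m))) (p (f (m) (q)))) (g (q) (q)))
2. (f (f (h (f (m) (q)) (h (f (m) (g (q) (q))) (m))) (p (f (m) (q)))) (g (q) (q)))  →  (f (f (h (f (m) (q)) (f (m) (g (q) (q)))) (p (f (m) (q)))) (g (q) (q)))
3. (f (f (h (f (m) (q)) (f (m) (g (q) (q)))) (p (f (m) (q)))) (g (q) (q)))  →  (f (f (h (f (m) (q)) (f (m) (q))) (p (f (m) (q)))) (g (q) (q)))
4. (f (f (h (f (m) (q)) (f (m) (q))) (p (f (m) (q)))) (g (q) (q)))  →  (f (f (h (f (m) (q)) (f (m) (q))) (p (f (m) (q)))) (q))

normal form = (f (f (h (f (m) (q)) (f (m) (q))) (p (f (m) (q)))) (q))


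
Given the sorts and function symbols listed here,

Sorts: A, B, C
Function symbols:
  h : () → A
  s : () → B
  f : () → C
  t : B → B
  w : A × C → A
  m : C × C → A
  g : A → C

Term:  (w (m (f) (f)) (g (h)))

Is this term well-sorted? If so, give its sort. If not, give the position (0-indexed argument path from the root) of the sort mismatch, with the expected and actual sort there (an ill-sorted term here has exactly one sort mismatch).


well-sorted; sort = A

    (f) : C
    (f) : C
  (m (f) (f)) : A
    (h) : A
  (g (h)) : C
(w (m (f) (f)) (g (h))) : A


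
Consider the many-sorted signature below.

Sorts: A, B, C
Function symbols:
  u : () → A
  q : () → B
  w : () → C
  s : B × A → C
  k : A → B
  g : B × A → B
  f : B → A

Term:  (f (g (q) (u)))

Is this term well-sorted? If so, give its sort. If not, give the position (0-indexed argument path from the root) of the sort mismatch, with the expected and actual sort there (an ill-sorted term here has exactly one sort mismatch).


    (q) : B
    (u) : A
  (g (q) (u)) : B
(f (g (q) (u))) : A

well-sorted; sort = A


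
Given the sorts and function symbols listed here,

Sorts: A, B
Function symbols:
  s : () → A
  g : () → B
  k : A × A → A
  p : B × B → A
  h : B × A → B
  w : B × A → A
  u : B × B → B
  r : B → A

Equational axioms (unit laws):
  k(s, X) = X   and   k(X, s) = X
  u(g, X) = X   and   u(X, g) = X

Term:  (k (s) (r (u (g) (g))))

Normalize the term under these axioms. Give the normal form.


normal form = (r (g))

1. (k (s) (r (u (g) (g))))  →  (r (u (g) (g)))
2. (r (u (g) (g)))  →  (r (g))


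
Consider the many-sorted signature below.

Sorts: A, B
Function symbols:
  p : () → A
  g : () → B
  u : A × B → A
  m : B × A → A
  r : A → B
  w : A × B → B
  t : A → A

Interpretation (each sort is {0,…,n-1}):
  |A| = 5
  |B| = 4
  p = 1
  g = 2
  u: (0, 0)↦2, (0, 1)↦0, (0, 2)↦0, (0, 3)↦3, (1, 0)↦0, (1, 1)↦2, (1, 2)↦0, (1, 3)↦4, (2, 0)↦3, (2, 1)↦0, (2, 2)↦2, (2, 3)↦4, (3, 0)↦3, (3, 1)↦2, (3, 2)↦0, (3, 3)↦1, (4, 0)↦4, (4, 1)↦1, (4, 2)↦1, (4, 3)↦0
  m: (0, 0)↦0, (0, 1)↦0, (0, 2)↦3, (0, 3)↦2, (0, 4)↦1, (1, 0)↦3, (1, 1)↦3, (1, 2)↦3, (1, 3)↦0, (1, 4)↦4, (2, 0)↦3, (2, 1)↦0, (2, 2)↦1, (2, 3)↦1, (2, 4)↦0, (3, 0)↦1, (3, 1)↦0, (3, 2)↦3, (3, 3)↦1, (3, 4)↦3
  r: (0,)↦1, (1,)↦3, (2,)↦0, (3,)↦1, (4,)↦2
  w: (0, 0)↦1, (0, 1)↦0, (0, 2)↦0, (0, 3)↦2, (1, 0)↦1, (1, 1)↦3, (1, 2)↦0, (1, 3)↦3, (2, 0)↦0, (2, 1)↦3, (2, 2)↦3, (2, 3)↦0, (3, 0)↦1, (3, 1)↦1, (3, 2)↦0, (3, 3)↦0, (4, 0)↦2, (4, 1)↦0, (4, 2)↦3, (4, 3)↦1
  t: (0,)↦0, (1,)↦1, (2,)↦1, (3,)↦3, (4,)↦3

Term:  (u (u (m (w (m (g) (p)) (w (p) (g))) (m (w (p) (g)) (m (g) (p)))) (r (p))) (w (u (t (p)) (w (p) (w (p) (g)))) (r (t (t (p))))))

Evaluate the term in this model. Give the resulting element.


  g = 2
  p = 1
  (m (g) (p)) = m(2, 1) = 0
  p = 1
  g = 2
  (w (p) (g)) = w(1, 2) = 0
  (w (m (g) (p)) (w (p) (g))) = w(0, 0) = 1
  p = 1
  g = 2
  (w (p) (g)) = w(1, 2) = 0
  g = 2
  p = 1
  (m (g) (p)) = m(2, 1) = 0
  (m (w (p) (g)) (m (g) (p))) = m(0, 0) = 0
  (m (w (m (g) (p)) (w (p) (g))) (m (w (p) (g)) (m (g) (p)))) = m(1, 0) = 3
  p = 1
  (r (p)) = r(1,) = 3
  (u (m (w (m (g) (p)) (w (p) (g))) (m (w (p) (g)) (m (g) (p)))) (r (p))) = u(3, 3) = 1
  p = 1
  (t (p)) = t(1,) = 1
  p = 1
  p = 1
  g = 2
  (w (p) (g)) = w(1, 2) = 0
  (w (p) (w (p) (g))) = w(1, 0) = 1
  (u (t (p)) (w (p) (w (p) (g)))) = u(1, 1) = 2
  p = 1
  (t (p)) = t(1,) = 1
  (t (t (p))) = t(1,) = 1
  (r (t (t (p)))) = r(1,) = 3
  (w (u (t (p)) (w (p) (w (p) (g)))) (r (t (t (p))))) = w(2, 3) = 0
  (u (u (m (w (m (g) (p)) (w (p) (g))) (m (w (p) (g)) (m (g) (p)))) (r (p))) (w (u (t (p)) (w (p) (w (p) (g)))) (r (t (t (p)))))) = u(1, 0) = 0

value = 0


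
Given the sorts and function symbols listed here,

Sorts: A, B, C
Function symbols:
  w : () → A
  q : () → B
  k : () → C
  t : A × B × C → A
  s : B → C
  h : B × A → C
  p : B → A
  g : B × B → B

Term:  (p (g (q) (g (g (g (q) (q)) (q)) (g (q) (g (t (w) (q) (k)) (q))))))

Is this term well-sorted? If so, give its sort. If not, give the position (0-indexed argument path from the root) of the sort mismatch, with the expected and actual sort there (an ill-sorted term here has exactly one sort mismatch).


ill-sorted at position [0, 1, 1, 1, 0]: expected B, got A

    (q) : B
          (q) : B
          (q) : B
        (g (q) (q)) : B
        (q) : B
      (g (g (q) (q)) (q)) : B
        (q) : B
            (w) : A
            (q) : B
            (k) : C
          (t (w) (q) (k)) : A
          (q) : B
        (g (t (w) (q) (k)) (q)) : ✗ arg 0 at [0, 1, 1, 1, 0] has sort A, expected B


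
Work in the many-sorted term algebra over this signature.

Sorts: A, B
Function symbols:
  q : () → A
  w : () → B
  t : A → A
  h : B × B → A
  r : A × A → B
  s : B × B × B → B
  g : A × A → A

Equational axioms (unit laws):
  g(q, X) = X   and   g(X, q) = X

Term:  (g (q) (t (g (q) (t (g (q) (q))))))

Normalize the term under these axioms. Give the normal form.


1. (g (q) (t (g (q) (t (g (q) (q))))))  →  (t (g (q) (t (g (q) (q)))))
2. (t (g (q) (t (g (q) (q)))))  →  (t (t (g (q) (q))))
3. (t (t (g (q) (q))))  →  (t (t (q)))

normal form = (t (t (q)))


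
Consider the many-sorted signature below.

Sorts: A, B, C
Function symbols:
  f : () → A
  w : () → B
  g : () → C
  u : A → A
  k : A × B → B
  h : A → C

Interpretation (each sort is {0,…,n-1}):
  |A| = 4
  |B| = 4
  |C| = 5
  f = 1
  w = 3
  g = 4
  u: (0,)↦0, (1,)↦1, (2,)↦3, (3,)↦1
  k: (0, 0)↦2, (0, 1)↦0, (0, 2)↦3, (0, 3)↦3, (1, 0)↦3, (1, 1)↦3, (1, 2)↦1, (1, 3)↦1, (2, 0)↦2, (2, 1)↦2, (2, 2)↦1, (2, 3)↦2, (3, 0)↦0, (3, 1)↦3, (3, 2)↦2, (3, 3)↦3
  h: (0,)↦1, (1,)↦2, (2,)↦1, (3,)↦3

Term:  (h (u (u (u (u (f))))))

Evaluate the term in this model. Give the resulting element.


value = 2

  f = 1
  (u (f)) = u(1,) = 1
  (u (u (f))) = u(1,) = 1
  (u (u (u (f)))) = u(1,) = 1
  (u (u (u (u (f))))) = u(1,) = 1
  (h (u (u (u (u (f)))))) = h(1,) = 2


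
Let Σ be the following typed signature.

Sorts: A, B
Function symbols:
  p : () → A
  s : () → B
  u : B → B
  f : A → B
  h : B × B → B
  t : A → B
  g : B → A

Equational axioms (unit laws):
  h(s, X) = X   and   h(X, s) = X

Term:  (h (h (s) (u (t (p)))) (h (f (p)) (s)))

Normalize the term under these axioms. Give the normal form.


normal form = (h (u (t (p))) (f (p)))

1. (h (h (s) (u (t (p)))) (h (f (p)) (s)))  →  (h (u (t (p))) (h (f (p)) (s)))
2. (h (u (t (p))) (h (f (p)) (s)))  →  (h (u (t (p))) (f (p)))


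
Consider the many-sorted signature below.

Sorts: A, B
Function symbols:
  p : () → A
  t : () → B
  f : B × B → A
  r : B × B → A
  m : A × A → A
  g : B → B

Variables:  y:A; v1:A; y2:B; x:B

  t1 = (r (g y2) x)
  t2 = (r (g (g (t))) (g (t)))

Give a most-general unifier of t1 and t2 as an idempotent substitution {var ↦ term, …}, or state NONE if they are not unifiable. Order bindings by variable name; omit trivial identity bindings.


{x ↦ (g (t)), y2 ↦ (g (t))}


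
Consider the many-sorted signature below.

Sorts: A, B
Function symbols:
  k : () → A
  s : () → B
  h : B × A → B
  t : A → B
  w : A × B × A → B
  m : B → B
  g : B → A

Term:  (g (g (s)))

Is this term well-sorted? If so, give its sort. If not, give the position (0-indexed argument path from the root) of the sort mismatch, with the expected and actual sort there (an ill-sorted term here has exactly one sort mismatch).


    (s) : B
  (g (s)) : A
(g (g (s))) : ✗ arg 0 at [0] has sort A, expected B

ill-sorted at position [0]: expected B, got A


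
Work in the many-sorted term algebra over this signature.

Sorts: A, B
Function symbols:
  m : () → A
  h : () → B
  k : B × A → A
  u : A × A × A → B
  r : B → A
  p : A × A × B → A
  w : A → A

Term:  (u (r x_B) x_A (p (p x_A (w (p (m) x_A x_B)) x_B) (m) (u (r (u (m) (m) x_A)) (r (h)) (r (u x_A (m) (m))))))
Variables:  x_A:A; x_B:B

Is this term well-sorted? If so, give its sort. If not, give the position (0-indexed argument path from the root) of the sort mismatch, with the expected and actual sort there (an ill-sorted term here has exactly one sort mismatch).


well-sorted; sort = B

    x_B : B
  (r x_B) : A
  x_A : A
      x_A : A
          (m) : A
          x_A : A
          x_B : B
        (p (m) x_A x_B) : A
      (w (p (m) x_A x_B)) : A
      x_B : B
    (p x_A (w (p (m) x_A x_B)) x_B) : A
    (m) : A
          (m) : A
          (m) : A
          x_A : A
        (u (m) (m) x_A) : B
      (r (u (m) (m) x_A)) : A
        (h) : B
      (r (h)) : A
          x_A : A
          (m) : A
          (m) : A
        (u x_A (m) (m)) : B
      (r (u x_A (m) (m))) : A
    (u (r (u (m) (m) x_A)) (r (h)) (r (u x_A (m) (m)))) : B
  (p (p x_A (w (p (m) x_A x_B)) x_B) (m) (u (r (u (m) (m) x_A)) (r (h)) (r (u x_A (m) (m))))) : A
(u (r x_B) x_A (p (p x_A (w (p (m) x_A x_B)) x_B) (m) (u (r (u (m) (m) x_A)) (r (h)) (r (u x_A (m) (m)))))) : B
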